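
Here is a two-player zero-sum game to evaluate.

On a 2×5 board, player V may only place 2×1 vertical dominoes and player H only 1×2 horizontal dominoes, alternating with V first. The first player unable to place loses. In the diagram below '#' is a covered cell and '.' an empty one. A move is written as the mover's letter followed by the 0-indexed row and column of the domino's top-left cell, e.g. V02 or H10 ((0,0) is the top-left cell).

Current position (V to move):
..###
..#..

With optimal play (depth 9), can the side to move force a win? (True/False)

[..###/..#..] V move#1: V00:+1/#.###/#.#..*, V01:+1/.####/.##..
[#.###/#.#..] H move#2: H13:-1/#.###/#.###*
[#.###/#.###] V move#3: V01:+1/#####/#####*
[#####/#####] end (terminal -1, H#4); searched ..###/..#.. to 9

V winning at [..###/..#..]: True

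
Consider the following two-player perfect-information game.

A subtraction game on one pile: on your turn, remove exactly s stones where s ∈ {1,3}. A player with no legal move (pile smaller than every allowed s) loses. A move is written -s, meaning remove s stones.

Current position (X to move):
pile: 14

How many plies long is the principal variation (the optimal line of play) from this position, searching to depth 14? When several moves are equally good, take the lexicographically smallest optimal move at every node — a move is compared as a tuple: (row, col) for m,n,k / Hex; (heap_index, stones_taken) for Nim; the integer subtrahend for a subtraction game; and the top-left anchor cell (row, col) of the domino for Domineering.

PV length from [14]: 14 plies

p1 X@[14]: -1[13]-1* -3[11]-1
p2 O@[13]: -1[12]+1* -3[10]+1
p3 X@[12]: -1[11]-1* -3[9]-1
p4 O@[11]: -1[10]+1* -3[8]+1
p5 X@[10]: -1[9]-1* -3[7]-1
p6 O@[9]: -1[8]+1* -3[6]+1
p7 X@[8]: -1[7]-1* -3[5]-1
p8 O@[7]: -1[6]+1* -3[4]+1
p9 X@[6]: -1[5]-1* -3[3]-1
p10 O@[5]: -1[4]+1* -3[2]+1
p11 X@[4]: -1[3]-1* -3[1]-1
p12 O@[3]: -1[2]+1* -3[0]+1
p13 X@[2]: -1[1]-1*
p14 O@[1]: -1[0]+1*
p15 X@[0] terminal -1; root [14] d14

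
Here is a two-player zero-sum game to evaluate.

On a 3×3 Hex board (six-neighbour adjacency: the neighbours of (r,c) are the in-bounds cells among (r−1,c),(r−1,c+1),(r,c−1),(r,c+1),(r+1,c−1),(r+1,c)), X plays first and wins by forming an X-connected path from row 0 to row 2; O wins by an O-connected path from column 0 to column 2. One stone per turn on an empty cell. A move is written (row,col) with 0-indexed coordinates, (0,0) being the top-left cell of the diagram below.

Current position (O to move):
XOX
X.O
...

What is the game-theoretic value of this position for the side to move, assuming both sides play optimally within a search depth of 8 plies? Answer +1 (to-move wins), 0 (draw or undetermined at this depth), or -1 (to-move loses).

value(XOX/X.O/..., O) = +1

[XOX/X.O/...] O move#1: (1,1):-1/XOX/XOO/..., (2,0):+1/XOX/X.O/O..*, (2,1):-1/XOX/X.O/.O., (2,2):-1/XOX/X.O/..O
[XOX/X.O/O..] X move#2: (1,1):-1/XOX/XXO/O..*, (2,1):-1/XOX/X.O/OX., (2,2):-1/XOX/X.O/O.X
[XOX/XXO/O..] O move#3: (2,1):+1/XOX/XXO/OO.*, (2,2):-1/XOX/XXO/O.O
[XOX/XXO/OO.] end (terminal -1, X#4); searched XOX/X.O/... to 8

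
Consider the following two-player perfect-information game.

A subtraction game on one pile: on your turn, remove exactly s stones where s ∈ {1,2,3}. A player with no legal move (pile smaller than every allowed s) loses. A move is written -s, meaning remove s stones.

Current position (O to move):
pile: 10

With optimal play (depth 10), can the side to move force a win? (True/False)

ply 1, O at 10 | -1=-1→9; -2=+1→8*; -3=-1→7
ply 2, X at 8 | -1=-1→7*; -2=-1→6; -3=-1→5
ply 3, O at 7 | -1=-1→6; -2=-1→5; -3=+1→4*
ply 4, X at 4 | -1=-1→3*; -2=-1→2; -3=-1→1
ply 5, O at 3 | -1=-1→2; -2=-1→1; -3=+1→0*
ply 6: 0 is terminal -1 (X); from 10 depth 10

O winning at [10]: True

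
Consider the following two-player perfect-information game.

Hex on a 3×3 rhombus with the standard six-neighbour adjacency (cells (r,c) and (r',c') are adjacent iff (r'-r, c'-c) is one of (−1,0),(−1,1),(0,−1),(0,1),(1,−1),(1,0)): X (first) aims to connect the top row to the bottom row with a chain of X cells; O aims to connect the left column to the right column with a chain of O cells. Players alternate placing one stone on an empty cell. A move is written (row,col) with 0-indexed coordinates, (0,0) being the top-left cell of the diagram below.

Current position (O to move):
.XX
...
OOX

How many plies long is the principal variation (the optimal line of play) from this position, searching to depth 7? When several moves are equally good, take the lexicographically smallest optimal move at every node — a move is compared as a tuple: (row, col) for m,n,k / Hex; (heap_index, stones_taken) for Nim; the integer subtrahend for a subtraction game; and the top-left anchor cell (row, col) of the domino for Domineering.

ply 1, O at .XX/.../OOX | (0,0)=-1→OXX/.../OOX; (1,0)=-1→.XX/O../OOX; (1,1)=-1→.XX/.O./OOX; (1,2)=+1→.XX/..O/OOX*
ply 2: .XX/..O/OOX is terminal -1 (X); from .XX/.../OOX depth 7

PV length from [.XX/.../OOX]: 1 ply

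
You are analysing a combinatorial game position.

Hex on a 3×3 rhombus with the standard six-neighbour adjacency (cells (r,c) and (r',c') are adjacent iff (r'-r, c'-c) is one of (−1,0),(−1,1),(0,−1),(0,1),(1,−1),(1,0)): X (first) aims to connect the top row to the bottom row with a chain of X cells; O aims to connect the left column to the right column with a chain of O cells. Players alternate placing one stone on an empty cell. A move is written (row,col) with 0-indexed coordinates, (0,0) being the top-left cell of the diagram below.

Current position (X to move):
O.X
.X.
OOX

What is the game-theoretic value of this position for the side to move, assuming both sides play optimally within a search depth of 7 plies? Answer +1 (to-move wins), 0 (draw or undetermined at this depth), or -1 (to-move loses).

value(O.X/.X./OOX, X) = +1

[O.X/.X./OOX] X move#1: (0,1):-1/OXX/.X./OOX, (1,0):-1/O.X/XX./OOX, (1,2):+1/O.X/.XX/OOX*
[O.X/.XX/OOX] end (terminal -1, O#2); searched O.X/.X./OOX to 7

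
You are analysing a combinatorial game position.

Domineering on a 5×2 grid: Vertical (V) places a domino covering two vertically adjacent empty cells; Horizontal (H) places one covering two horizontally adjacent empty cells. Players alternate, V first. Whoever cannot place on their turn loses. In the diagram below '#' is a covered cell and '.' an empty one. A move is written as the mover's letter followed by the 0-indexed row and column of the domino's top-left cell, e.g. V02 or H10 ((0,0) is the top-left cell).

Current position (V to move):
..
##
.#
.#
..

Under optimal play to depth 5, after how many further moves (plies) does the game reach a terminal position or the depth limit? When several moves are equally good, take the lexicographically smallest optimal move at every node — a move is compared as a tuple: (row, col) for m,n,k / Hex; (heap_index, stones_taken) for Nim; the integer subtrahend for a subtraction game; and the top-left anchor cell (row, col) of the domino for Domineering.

[../##/.#/.#/..] V move#1: V20:-1/../##/##/##/..*, V30:-1/../##/.#/##/#.
[../##/##/##/..] H move#2: H00:+1/##/##/##/##/..*, H40:+1/../##/##/##/##
[##/##/##/##/..] end (terminal -1, V#3); searched ../##/.#/.#/.. to 5

PV length from [../##/.#/.#/..]: 2 plies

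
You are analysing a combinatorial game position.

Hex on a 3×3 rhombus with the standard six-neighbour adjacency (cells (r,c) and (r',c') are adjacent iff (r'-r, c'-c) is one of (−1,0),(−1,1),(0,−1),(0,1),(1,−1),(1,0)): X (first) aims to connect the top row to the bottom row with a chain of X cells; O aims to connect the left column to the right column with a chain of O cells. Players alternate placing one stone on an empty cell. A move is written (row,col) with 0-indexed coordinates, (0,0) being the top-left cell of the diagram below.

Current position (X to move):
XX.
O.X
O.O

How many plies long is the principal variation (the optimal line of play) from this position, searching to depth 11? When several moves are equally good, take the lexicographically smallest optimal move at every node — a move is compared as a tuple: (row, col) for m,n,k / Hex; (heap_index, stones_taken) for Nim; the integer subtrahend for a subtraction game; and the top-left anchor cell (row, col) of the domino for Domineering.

ply 1, X at XX./O.X/O.O | (0,2)=-1→XXX/O.X/O.O; (1,1)=-1→XX./OXX/O.O; (2,1)=+1→XX./O.X/OXO*
ply 2, O at XX./O.X/OXO | (0,2)=-1→XXO/O.X/OXO*; (1,1)=-1→XX./OOX/OXO
ply 3, X at XXO/O.X/OXO | (1,1)=+1→XXO/OXX/OXO*
ply 4: XXO/OXX/OXO is terminal -1 (O); from XX./O.X/O.O depth 11

PV length from [XX./O.X/O.O]: 3 plies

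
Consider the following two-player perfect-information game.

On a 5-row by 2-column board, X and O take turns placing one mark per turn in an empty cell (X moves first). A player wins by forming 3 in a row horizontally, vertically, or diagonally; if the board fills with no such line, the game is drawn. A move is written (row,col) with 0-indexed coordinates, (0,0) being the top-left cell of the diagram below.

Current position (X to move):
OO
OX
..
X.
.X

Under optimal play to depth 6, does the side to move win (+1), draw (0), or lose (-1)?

value(OO/OX/../X./.X, X) = 0

ply 1, X at OO/OX/../X./.X | (2,0)=+0→OO/OX/X./X./.X*; (2,1)=-1→OO/OX/.X/X./.X; (3,1)=-1→OO/OX/../XX/.X; (4,0)=-1→OO/OX/../X./XX
ply 2, O at OO/OX/X./X./.X | (2,1)=-1→OO/OX/XO/X./.X; (3,1)=-1→OO/OX/X./XO/.X; (4,0)=+0→OO/OX/X./X./OX*
ply 3, X at OO/OX/X./X./OX | (2,1)=+0→OO/OX/XX/X./OX*; (3,1)=+0→OO/OX/X./XX/OX
ply 4, O at OO/OX/XX/X./OX | (3,1)=+0→OO/OX/XX/XO/OX*
ply 5: OO/OX/XX/XO/OX is terminal +0 (X); from OO/OX/../X./.X depth 6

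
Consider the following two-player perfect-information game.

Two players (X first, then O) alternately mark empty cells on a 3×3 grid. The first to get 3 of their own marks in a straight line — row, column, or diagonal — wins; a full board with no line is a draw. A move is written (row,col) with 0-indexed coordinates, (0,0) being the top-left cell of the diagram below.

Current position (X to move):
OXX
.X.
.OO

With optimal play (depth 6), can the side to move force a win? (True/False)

[OXX/.X./.OO] X move#1: (1,0):-1/OXX/XX./.OO, (1,2):-1/OXX/.XX/.OO, (2,0):+1/OXX/.X./XOO*
[OXX/.X./XOO] end (terminal -1, O#2); searched OXX/.X./.OO to 6

X winning at [OXX/.X./.OO]: True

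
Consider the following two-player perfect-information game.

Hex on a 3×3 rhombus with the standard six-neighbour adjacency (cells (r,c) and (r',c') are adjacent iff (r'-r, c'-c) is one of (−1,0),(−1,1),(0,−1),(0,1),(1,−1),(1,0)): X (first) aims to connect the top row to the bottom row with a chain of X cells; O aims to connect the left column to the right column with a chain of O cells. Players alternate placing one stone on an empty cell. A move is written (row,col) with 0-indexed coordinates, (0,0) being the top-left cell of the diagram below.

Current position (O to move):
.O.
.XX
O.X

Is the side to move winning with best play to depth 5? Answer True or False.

[.O./.XX/O.X] O move#1: (0,0):-1/OO./.XX/O.X, (0,2):+1/.OO/.XX/O.X*, (1,0):-1/.O./OXX/O.X, (2,1):-1/.O./.XX/OOX
[.OO/.XX/O.X] X move#2: (0,0):-1/XOO/.XX/O.X*, (1,0):-1/.OO/XXX/O.X, (2,1):-1/.OO/.XX/OXX
[XOO/.XX/O.X] O move#3: (1,0):+1/XOO/OXX/O.X*, (2,1):-1/XOO/.XX/OOX
[XOO/OXX/O.X] end (terminal -1, X#4); searched .O./.XX/O.X to 5

O winning at [.O./.XX/O.X]: True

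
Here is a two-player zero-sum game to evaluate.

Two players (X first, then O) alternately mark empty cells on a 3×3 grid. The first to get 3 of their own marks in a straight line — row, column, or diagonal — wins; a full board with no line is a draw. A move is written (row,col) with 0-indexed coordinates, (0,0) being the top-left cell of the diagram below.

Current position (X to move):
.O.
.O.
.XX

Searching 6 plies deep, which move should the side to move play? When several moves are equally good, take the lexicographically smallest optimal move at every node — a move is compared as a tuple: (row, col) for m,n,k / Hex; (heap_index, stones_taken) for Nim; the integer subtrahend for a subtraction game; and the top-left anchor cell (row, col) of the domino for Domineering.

X's best at [.O./.O./.XX]: (0,2)

p1 X@[.O./.O./.XX]: (0,0)[XO./.O./.XX]+0 (0,2)[.OX/.O./.XX]+1* (1,0)[.O./XO./.XX]+0 (1,2)[.O./.OX/.XX]+1 (2,0)[.O./.O./XXX]+1
p2 O@[.OX/.O./.XX]: (0,0)[OOX/.O./.XX]-1* (1,0)[.OX/OO./.XX]-1 (1,2)[.OX/.OO/.XX]-1 (2,0)[.OX/.O./OXX]-1
p3 X@[OOX/.O./.XX]: (1,0)[OOX/XO./.XX]+1* (1,2)[OOX/.OX/.XX]+1 (2,0)[OOX/.O./XXX]+1
p4 O@[OOX/XO./.XX]: (1,2)[OOX/XOO/.XX]-1* (2,0)[OOX/XO./OXX]-1
p5 X@[OOX/XOO/.XX]: (2,0)[OOX/XOO/XXX]+1*
p6 O@[OOX/XOO/XXX] terminal -1; root [.O./.O./.XX] d6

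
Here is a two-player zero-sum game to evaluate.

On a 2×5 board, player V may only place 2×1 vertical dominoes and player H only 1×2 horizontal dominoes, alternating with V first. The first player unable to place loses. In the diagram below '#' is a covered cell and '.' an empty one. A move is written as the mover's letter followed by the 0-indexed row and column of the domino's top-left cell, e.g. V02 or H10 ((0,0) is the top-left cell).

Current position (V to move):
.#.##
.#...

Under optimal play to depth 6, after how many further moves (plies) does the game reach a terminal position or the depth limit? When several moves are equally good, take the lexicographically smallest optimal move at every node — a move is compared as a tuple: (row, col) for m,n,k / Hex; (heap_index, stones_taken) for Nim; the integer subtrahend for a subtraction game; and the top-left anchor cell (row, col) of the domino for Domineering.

PV length from [.#.##/.#...]: 3 plies

[.#.##/.#...] V move#1: V00:-1/##.##/##..., V02:+1/.####/.##..*
[.####/.##..] H move#2: H13:-1/.####/.####*
[.####/.####] V move#3: V00:+1/#####/#####*
[#####/#####] end (terminal -1, H#4); searched .#.##/.#... to 6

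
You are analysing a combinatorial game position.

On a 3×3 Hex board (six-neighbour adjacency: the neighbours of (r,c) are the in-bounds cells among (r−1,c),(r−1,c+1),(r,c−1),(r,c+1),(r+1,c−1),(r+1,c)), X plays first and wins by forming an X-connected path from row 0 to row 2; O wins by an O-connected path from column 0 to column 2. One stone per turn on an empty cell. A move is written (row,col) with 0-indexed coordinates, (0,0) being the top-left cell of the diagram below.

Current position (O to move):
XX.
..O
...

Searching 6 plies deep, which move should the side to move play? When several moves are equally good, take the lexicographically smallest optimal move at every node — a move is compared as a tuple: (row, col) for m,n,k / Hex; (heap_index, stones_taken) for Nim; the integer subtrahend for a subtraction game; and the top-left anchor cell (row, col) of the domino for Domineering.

O's best at [XX./..O/...]: (1,1)

ply 1, O at XX./..O/... | (0,2)=-1→XXO/..O/...; (1,0)=-1→XX./O.O/...; (1,1)=+1→XX./.OO/...*; (2,0)=+1→XX./..O/O..; (2,1)=-1→XX./..O/.O.; (2,2)=-1→XX./..O/..O
ply 2, X at XX./.OO/... | (0,2)=-1→XXX/.OO/...*; (1,0)=-1→XX./XOO/...; (2,0)=-1→XX./.OO/X..; (2,1)=-1→XX./.OO/.X.; (2,2)=-1→XX./.OO/..X
ply 3, O at XXX/.OO/... | (1,0)=+1→XXX/OOO/...*; (2,0)=+1→XXX/.OO/O..; (2,1)=+1→XXX/.OO/.O.; (2,2)=+1→XXX/.OO/..O
ply 4: XXX/OOO/... is terminal -1 (X); from XX./..O/... depth 6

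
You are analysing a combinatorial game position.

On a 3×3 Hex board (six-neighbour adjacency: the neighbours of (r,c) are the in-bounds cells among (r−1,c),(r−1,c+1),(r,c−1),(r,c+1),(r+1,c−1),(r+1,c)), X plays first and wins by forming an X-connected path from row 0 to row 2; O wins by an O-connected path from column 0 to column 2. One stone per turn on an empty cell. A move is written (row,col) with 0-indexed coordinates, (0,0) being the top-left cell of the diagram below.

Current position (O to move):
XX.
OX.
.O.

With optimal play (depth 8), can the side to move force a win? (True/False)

O winning at [XX./OX./.O.]: True

[XX./OX./.O.] O move#1: (0,2):-1/XXO/OX./.O., (1,2):-1/XX./OXO/.O., (2,0):+1/XX./OX./OO.*, (2,2):-1/XX./OX./.OO
[XX./OX./OO.] X move#2: (0,2):-1/XXX/OX./OO.*, (1,2):-1/XX./OXX/OO., (2,2):-1/XX./OX./OOX
[XXX/OX./OO.] O move#3: (1,2):+1/XXX/OXO/OO.*, (2,2):+1/XXX/OX./OOO
[XXX/OXO/OO.] end (terminal -1, X#4); searched XX./OX./.O. to 8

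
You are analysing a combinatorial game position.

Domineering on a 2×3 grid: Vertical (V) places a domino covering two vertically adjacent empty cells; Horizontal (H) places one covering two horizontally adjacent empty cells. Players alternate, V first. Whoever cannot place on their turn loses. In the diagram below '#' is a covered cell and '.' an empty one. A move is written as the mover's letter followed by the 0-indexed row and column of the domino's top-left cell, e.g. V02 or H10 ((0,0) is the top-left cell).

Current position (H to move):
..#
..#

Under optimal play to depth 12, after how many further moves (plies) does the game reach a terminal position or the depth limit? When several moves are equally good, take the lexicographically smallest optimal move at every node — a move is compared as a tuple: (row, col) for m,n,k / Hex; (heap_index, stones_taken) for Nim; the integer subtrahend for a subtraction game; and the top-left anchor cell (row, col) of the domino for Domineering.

[..#/..#] H move#1: H00:+1/###/..#*, H10:+1/..#/###
[###/..#] end (terminal -1, V#2); searched ..#/..# to 12

PV length from [..#/..#]: 1 ply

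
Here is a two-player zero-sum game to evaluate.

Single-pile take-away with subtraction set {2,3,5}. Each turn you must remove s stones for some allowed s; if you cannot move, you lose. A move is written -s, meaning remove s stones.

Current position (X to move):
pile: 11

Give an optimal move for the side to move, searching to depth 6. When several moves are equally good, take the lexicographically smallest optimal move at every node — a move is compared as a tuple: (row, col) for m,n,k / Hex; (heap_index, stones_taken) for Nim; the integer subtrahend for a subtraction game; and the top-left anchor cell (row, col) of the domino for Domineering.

X's best at [11]: -3

ply 1, X at 11 | -2=-1→9; -3=+1→8*; -5=-1→6
ply 2, O at 8 | -2=-1→6*; -3=-1→5; -5=-1→3
ply 3, X at 6 | -2=-1→4; -3=-1→3; -5=+1→1*
ply 4: 1 is terminal -1 (O); from 11 depth 6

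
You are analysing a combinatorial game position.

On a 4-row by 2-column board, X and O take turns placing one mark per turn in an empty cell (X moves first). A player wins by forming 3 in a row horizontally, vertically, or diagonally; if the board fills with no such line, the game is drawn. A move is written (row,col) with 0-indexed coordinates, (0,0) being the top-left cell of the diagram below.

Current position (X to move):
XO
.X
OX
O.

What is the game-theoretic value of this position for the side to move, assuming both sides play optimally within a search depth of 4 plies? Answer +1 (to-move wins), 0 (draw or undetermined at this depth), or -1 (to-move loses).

p1 X@[XO/.X/OX/O.]: (1,0)[XO/XX/OX/O.]+0 (3,1)[XO/.X/OX/OX]+1*
p2 O@[XO/.X/OX/OX] terminal -1; root [XO/.X/OX/O.] d4

value(XO/.X/OX/O., X) = +1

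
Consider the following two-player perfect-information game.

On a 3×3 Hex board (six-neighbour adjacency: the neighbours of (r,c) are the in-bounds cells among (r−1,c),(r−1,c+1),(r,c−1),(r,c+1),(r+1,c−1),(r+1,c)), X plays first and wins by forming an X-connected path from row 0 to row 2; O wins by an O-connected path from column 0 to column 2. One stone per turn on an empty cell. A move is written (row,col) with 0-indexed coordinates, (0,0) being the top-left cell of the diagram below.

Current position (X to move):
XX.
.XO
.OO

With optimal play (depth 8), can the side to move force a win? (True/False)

ply 1, X at XX./.XO/.OO | (0,2)=-1→XXX/.XO/.OO; (1,0)=-1→XX./XXO/.OO; (2,0)=+1→XX./.XO/XOO*
ply 2: XX./.XO/XOO is terminal -1 (O); from XX./.XO/.OO depth 8

X winning at [XX./.XO/.OO]: True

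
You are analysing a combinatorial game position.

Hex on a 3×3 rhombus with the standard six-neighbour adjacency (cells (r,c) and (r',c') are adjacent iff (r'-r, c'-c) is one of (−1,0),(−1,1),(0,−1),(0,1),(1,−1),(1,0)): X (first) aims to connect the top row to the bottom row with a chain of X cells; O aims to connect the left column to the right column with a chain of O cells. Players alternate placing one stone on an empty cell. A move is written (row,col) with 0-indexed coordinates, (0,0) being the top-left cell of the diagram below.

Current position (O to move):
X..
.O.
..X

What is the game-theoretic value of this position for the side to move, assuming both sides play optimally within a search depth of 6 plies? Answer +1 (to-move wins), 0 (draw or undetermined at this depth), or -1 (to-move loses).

[X../.O./..X] O move#1: (0,1):+1/XO./.O./..X*, (0,2):+1/X.O/.O./..X, (1,0):+1/X../OO./..X, (1,2):+1/X../.OO/..X, (2,0):+1/X../.O./O.X, (2,1):+1/X../.O./.OX
[XO./.O./..X] X move#2: (0,2):-1/XOX/.O./..X*, (1,0):-1/XO./XO./..X, (1,2):-1/XO./.OX/..X, (2,0):-1/XO./.O./X.X, (2,1):-1/XO./.O./.XX
[XOX/.O./..X] O move#3: (1,0):-1/XOX/OO./..X, (1,2):+1/XOX/.OO/..X*, (2,0):-1/XOX/.O./O.X, (2,1):-1/XOX/.O./.OX
[XOX/.OO/..X] X move#4: (1,0):-1/XOX/XOO/..X*, (2,0):-1/XOX/.OO/X.X, (2,1):-1/XOX/.OO/.XX
[XOX/XOO/..X] O move#5: (2,0):+1/XOX/XOO/O.X*, (2,1):-1/XOX/XOO/.OX
[XOX/XOO/O.X] end (terminal -1, X#6); searched X../.O./..X to 6

value(X../.O./..X, O) = +1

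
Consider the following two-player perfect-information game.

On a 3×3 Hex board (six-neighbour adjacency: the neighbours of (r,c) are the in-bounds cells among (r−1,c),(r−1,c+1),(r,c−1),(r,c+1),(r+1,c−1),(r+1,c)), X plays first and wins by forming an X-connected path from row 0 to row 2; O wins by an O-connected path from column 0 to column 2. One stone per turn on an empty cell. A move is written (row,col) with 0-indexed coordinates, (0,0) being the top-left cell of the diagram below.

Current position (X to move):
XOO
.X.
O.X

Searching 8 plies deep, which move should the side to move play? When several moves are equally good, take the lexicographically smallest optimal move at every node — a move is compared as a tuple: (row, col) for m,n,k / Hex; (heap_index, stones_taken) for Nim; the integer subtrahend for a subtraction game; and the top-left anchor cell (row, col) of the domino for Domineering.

p1 X@[XOO/.X./O.X]: (1,0)[XOO/XX./O.X]+1* (1,2)[XOO/.XX/O.X]-1 (2,1)[XOO/.X./OXX]-1
p2 O@[XOO/XX./O.X]: (1,2)[XOO/XXO/O.X]-1* (2,1)[XOO/XX./OOX]-1
p3 X@[XOO/XXO/O.X]: (2,1)[XOO/XXO/OXX]+1*
p4 O@[XOO/XXO/OXX] terminal -1; root [XOO/.X./O.X] d8

X's best at [XOO/.X./O.X]: (1,0)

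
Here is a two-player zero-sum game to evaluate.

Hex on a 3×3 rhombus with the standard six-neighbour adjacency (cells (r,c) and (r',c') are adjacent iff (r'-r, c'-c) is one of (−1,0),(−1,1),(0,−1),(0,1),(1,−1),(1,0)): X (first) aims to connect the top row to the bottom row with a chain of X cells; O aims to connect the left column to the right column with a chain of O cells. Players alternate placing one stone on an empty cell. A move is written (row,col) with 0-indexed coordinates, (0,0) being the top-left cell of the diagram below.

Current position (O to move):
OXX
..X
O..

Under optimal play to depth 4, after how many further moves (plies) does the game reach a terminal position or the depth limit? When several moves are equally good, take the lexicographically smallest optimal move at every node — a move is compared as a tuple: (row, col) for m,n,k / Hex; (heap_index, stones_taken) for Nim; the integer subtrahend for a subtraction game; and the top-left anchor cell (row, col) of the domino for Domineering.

p1 O@[OXX/..X/O..]: (1,0)[OXX/O.X/O..]-1* (1,1)[OXX/.OX/O..]-1 (2,1)[OXX/..X/OO.]-1 (2,2)[OXX/..X/O.O]-1
p2 X@[OXX/O.X/O..]: (1,1)[OXX/OXX/O..]+1* (2,1)[OXX/O.X/OX.]+1 (2,2)[OXX/O.X/O.X]+1
p3 O@[OXX/OXX/O..]: (2,1)[OXX/OXX/OO.]-1* (2,2)[OXX/OXX/O.O]-1
p4 X@[OXX/OXX/OO.]: (2,2)[OXX/OXX/OOX]+1*
p5 O@[OXX/OXX/OOX] terminal -1; root [OXX/..X/O..] d4

PV length from [OXX/..X/O..]: 4 plies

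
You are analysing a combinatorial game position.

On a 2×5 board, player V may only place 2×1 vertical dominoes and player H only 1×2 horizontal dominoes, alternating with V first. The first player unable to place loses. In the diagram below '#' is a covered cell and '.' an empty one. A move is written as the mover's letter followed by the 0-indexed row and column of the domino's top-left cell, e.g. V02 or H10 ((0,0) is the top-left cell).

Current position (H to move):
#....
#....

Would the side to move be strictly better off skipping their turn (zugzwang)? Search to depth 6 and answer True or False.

zugzwang(#..../#...., H) = False

[#..../#....] H move#1: H01:-1/###../#...., H02:+1/#.##./#....*, H03:-1/#..##/#...., H11:-1/#..../###.., H12:+1/#..../#.##., H13:-1/#..../#..##
[#.##./#....] V move#2: V01:-1/####./##...*, V04:-1/#.###/#...#
[####./##...] H move#3: H12:-1/####./####., H13:+1/####./##.##*
[####./##.##] end (terminal -1, V#4); searched #..../#.... to 6
if H skipped the turn, V would face:
~ [#..../#....] V move#1: V01:-1/##.../##...*, V02:-1/#.#../#.#.., V03:-1/#..#./#..#., V04:-1/#...#/#...#
~ [##.../##...] H move#2: H02:+1/####./##...*, H03:+1/##.##/##..., H12:+1/##.../####., H13:+1/##.../##.##
~ [####./##...] V move#3: V04:-1/#####/##..#*
~ [#####/##..#] H move#4: H12:+1/#####/#####*
~ [#####/#####] end (terminal -1, V#5); searched #..../#.... to 6
compare (H): move=+1 vs pass=+1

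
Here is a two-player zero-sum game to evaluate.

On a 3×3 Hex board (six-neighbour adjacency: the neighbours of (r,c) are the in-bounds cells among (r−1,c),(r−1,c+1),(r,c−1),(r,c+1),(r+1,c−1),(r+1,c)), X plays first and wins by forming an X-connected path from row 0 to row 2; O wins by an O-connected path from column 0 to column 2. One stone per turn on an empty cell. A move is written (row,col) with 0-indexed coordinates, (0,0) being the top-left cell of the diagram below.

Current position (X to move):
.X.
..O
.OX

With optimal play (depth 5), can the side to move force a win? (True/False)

p1 X@[.X./..O/.OX]: (0,0)[XX./..O/.OX]-1 (0,2)[.XX/..O/.OX]-1 (1,0)[.X./X.O/.OX]-1 (1,1)[.X./.XO/.OX]-1 (2,0)[.X./..O/XOX]+1*
p2 O@[.X./..O/XOX]: (0,0)[OX./..O/XOX]-1* (0,2)[.XO/..O/XOX]-1 (1,0)[.X./O.O/XOX]-1 (1,1)[.X./.OO/XOX]-1
p3 X@[OX./..O/XOX]: (0,2)[OXX/..O/XOX]+1* (1,0)[OX./X.O/XOX]+1 (1,1)[OX./.XO/XOX]+1
p4 O@[OXX/..O/XOX]: (1,0)[OXX/O.O/XOX]-1* (1,1)[OXX/.OO/XOX]-1
p5 X@[OXX/O.O/XOX]: (1,1)[OXX/OXO/XOX]+1*
p6 O@[OXX/OXO/XOX] terminal -1; root [.X./..O/.OX] d5

X winning at [.X./..O/.OX]: True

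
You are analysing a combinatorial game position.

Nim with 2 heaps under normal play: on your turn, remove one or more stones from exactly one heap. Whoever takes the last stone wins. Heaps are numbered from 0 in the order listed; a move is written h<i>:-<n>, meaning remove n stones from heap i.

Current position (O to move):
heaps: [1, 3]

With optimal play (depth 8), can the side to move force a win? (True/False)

O winning at [(1,3)]: True

ply 1, O at (1,3) | h0:-1=-1→(0,3); h1:-1=-1→(1,2); h1:-2=+1→(1,1)*; h1:-3=-1→(1,0)
ply 2, X at (1,1) | h0:-1=-1→(0,1)*; h1:-1=-1→(1,0)
ply 3, O at (0,1) | h1:-1=+1→(0,0)*
ply 4: (0,0) is terminal -1 (X); from (1,3) depth 8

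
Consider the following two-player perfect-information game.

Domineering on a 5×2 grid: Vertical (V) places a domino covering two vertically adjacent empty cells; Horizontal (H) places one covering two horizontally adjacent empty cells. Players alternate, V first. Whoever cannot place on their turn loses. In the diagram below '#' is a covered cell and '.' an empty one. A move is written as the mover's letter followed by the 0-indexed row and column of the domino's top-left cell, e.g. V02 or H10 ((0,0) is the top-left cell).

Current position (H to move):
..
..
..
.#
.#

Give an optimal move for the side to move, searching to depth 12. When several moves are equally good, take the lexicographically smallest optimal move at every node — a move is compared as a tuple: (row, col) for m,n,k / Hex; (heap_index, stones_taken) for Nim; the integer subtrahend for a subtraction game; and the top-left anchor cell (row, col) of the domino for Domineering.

ply 1, H at ../../../.#/.# | H00=-1→##/../../.#/.#; H10=+1→../##/../.#/.#*; H20=-1→../../##/.#/.#
ply 2, V at ../##/../.#/.# | V20=-1→../##/#./##/.#*; V30=-1→../##/../##/##
ply 3, H at ../##/#./##/.# | H00=+1→##/##/#./##/.#*
ply 4: ##/##/#./##/.# is terminal -1 (V); from ../../../.#/.# depth 12

H's best at [../../../.#/.#]: H10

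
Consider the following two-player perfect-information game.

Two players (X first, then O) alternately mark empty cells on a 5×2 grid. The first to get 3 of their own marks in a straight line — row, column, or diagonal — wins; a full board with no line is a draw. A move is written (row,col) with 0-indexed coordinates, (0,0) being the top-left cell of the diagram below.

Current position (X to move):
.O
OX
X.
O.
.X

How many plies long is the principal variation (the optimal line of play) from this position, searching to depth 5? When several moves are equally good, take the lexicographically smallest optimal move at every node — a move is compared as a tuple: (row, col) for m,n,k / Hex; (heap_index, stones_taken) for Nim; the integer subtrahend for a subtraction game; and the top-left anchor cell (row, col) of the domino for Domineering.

PV length from [.O/OX/X./O./.X]: 4 plies

[.O/OX/X./O./.X] X move#1: (0,0):+0/XO/OX/X./O./.X*, (2,1):+0/.O/OX/XX/O./.X, (3,1):+0/.O/OX/X./OX/.X, (4,0):+0/.O/OX/X./O./XX
[XO/OX/X./O./.X] O move#2: (2,1):+0/XO/OX/XO/O./.X*, (3,1):+0/XO/OX/X./OO/.X, (4,0):+0/XO/OX/X./O./OX
[XO/OX/XO/O./.X] X move#3: (3,1):+0/XO/OX/XO/OX/.X*, (4,0):+0/XO/OX/XO/O./XX
[XO/OX/XO/OX/.X] O move#4: (4,0):+0/XO/OX/XO/OX/OX*
[XO/OX/XO/OX/OX] end (terminal +0, X#5); searched .O/OX/X./O./.X to 5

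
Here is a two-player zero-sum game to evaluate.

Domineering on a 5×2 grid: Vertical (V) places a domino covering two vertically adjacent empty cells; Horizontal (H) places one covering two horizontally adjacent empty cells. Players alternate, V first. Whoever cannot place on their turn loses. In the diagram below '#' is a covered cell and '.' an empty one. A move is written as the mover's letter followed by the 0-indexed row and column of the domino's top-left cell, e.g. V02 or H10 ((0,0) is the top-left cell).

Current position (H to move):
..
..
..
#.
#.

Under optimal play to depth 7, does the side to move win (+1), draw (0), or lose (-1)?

ply 1, H at ../../../#./#. | H00=-1→##/../../#./#.; H10=+1→../##/../#./#.*; H20=-1→../../##/#./#.
ply 2, V at ../##/../#./#. | V21=-1→../##/.#/##/#.*; V31=-1→../##/../##/##
ply 3, H at ../##/.#/##/#. | H00=+1→##/##/.#/##/#.*
ply 4: ##/##/.#/##/#. is terminal -1 (V); from ../../../#./#. depth 7

value(../../../#./#., H) = +1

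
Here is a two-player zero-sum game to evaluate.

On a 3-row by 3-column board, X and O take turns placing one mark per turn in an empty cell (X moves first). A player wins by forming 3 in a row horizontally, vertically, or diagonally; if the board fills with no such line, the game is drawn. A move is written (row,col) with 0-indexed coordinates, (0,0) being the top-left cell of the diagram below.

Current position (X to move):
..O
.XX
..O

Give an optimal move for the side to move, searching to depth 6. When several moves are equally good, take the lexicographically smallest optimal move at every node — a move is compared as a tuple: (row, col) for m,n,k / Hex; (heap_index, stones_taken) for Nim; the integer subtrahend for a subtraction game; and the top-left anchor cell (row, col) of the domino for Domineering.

X's best at [..O/.XX/..O]: (0,1)

[..O/.XX/..O] X move#1: (0,0):+0/X.O/.XX/..O, (0,1):+1/.XO/.XX/..O*, (1,0):+1/..O/XXX/..O, (2,0):+0/..O/.XX/X.O, (2,1):+1/..O/.XX/.XO
[.XO/.XX/..O] O move#2: (0,0):-1/OXO/.XX/..O*, (1,0):-1/.XO/OXX/..O, (2,0):-1/.XO/.XX/O.O, (2,1):-1/.XO/.XX/.OO
[OXO/.XX/..O] X move#3: (1,0):+1/OXO/XXX/..O*, (2,0):+1/OXO/.XX/X.O, (2,1):+1/OXO/.XX/.XO
[OXO/XXX/..O] end (terminal -1, O#4); searched ..O/.XX/..O to 6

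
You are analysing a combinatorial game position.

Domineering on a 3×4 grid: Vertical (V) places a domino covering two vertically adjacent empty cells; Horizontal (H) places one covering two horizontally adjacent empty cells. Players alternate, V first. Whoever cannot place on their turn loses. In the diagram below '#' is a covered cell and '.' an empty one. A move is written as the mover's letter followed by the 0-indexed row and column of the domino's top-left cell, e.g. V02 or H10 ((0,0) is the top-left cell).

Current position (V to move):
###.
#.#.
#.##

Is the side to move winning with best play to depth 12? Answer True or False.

[###./#.#./#.##] V move#1: V03:+1/####/#.##/#.##*, V11:+1/###./###./####
[####/#.##/#.##] end (terminal -1, H#2); searched ###./#.#./#.## to 12

V winning at [###./#.#./#.##]: True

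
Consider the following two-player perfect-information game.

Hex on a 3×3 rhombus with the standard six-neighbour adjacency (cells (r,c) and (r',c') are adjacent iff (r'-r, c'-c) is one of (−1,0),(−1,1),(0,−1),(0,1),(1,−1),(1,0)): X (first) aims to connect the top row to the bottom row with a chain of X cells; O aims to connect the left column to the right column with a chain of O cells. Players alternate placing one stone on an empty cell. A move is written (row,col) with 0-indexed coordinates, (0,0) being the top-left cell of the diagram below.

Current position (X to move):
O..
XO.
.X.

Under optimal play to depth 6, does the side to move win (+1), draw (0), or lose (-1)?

value(O../XO./.X., X) = -1

p1 X@[O../XO./.X.]: (0,1)[OX./XO./.X.]-1* (0,2)[O.X/XO./.X.]-1 (1,2)[O../XOX/.X.]-1 (2,0)[O../XO./XX.]-1 (2,2)[O../XO./.XX]-1
p2 O@[OX./XO./.X.]: (0,2)[OXO/XO./.X.]-1 (1,2)[OX./XOO/.X.]-1 (2,0)[OX./XO./OX.]+1* (2,2)[OX./XO./.XO]-1
p3 X@[OX./XO./OX.]: (0,2)[OXX/XO./OX.]-1* (1,2)[OX./XOX/OX.]-1 (2,2)[OX./XO./OXX]-1
p4 O@[OXX/XO./OX.]: (1,2)[OXX/XOO/OX.]+1* (2,2)[OXX/XO./OXO]-1
p5 X@[OXX/XOO/OX.] terminal -1; root [O../XO./.X.] d6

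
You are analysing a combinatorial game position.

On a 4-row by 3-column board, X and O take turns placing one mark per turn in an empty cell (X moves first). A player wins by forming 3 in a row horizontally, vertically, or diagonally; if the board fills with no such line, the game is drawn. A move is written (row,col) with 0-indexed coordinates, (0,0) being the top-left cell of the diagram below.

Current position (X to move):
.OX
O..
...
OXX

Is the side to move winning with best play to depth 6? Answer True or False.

X winning at [.OX/O../.../OXX]: False

[.OX/O../.../OXX] X move#1: (0,0):-1/XOX/O../.../OXX*, (1,1):-1/.OX/OX./.../OXX, (1,2):-1/.OX/O.X/.../OXX, (2,0):-1/.OX/O../X../OXX, (2,1):-1/.OX/O../.X./OXX, (2,2):-1/.OX/O../..X/OXX
[XOX/O../.../OXX] O move#2: (1,1):+1/XOX/OO./.../OXX*, (1,2):+1/XOX/O.O/.../OXX, (2,0):+1/XOX/O../O../OXX, (2,1):+1/XOX/O../.O./OXX, (2,2):+1/XOX/O../..O/OXX
[XOX/OO./.../OXX] X move#3: (1,2):-1/XOX/OOX/.../OXX*, (2,0):-1/XOX/OO./X../OXX, (2,1):-1/XOX/OO./.X./OXX, (2,2):-1/XOX/OO./..X/OXX
[XOX/OOX/.../OXX] O move#4: (2,0):+1/XOX/OOX/O../OXX*, (2,1):+1/XOX/OOX/.O./OXX, (2,2):+1/XOX/OOX/..O/OXX
[XOX/OOX/O../OXX] end (terminal -1, X#5); searched .OX/O../.../OXX to 6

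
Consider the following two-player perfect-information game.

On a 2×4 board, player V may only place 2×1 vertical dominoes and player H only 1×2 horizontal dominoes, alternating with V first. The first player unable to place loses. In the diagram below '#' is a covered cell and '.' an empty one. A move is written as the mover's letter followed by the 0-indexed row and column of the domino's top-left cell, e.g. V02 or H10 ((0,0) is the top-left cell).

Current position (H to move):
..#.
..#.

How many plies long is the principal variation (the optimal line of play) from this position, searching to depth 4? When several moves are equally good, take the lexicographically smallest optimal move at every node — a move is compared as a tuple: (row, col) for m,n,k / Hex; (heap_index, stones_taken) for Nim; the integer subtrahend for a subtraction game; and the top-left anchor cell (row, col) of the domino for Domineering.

PV length from [..#./..#.]: 3 plies

p1 H@[..#./..#.]: H00[###./..#.]+1* H10[..#./###.]+1
p2 V@[###./..#.]: V03[####/..##]-1*
p3 H@[####/..##]: H10[####/####]+1*
p4 V@[####/####] terminal -1; root [..#./..#.] d4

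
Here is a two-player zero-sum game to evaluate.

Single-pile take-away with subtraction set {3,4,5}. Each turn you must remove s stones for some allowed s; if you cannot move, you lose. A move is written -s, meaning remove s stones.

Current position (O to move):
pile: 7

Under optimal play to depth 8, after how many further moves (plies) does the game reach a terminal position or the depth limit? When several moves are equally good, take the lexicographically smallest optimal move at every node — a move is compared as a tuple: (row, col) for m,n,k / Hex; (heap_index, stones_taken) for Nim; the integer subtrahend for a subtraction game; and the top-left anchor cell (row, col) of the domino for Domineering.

PV length from [7]: 1 ply

[7] O move#1: -3:-1/4, -4:-1/3, -5:+1/2*
[2] end (terminal -1, X#2); searched 7 to 8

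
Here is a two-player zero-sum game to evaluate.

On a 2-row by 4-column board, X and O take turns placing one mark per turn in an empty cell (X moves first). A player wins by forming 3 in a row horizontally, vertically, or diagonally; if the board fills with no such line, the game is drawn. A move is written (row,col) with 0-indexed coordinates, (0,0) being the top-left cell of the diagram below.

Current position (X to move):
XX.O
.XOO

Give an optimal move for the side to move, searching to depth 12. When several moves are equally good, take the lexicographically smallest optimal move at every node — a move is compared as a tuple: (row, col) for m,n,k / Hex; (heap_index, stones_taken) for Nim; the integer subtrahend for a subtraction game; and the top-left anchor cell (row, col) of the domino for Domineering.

p1 X@[XX.O/.XOO]: (0,2)[XXXO/.XOO]+1* (1,0)[XX.O/XXOO]+0
p2 O@[XXXO/.XOO] terminal -1; root [XX.O/.XOO] d12

X's best at [XX.O/.XOO]: (0,2)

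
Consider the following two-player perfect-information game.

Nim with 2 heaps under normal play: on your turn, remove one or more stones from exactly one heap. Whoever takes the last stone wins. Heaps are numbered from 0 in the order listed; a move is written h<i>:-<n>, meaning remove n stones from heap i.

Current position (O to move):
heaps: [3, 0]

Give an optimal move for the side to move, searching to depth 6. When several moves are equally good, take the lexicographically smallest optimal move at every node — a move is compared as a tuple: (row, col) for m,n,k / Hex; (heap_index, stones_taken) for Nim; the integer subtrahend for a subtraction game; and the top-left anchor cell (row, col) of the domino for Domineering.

O's best at [(3,0)]: h0:-3

[(3,0)] O move#1: h0:-1:-1/(2,0), h0:-2:-1/(1,0), h0:-3:+1/(0,0)*
[(0,0)] end (terminal -1, X#2); searched (3,0) to 6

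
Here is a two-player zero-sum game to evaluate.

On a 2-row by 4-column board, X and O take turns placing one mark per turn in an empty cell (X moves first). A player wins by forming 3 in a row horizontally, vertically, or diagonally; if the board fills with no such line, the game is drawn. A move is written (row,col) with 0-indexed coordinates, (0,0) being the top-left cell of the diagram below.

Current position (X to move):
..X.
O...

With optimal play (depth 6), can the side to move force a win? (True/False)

X winning at [..X./O...]: True

ply 1, X at ..X./O... | (0,0)=+0→X.X./O...; (0,1)=+1→.XX./O...*; (0,3)=+0→..XX/O...; (1,1)=+0→..X./OX..; (1,2)=+0→..X./O.X.; (1,3)=+0→..X./O..X
ply 2, O at .XX./O... | (0,0)=-1→OXX./O...*; (0,3)=-1→.XXO/O...; (1,1)=-1→.XX./OO..; (1,2)=-1→.XX./O.O.; (1,3)=-1→.XX./O..O
ply 3, X at OXX./O... | (0,3)=+1→OXXX/O...*; (1,1)=+0→OXX./OX..; (1,2)=+0→OXX./O.X.; (1,3)=+0→OXX./O..X
ply 4: OXXX/O... is terminal -1 (O); from ..X./O... depth 6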